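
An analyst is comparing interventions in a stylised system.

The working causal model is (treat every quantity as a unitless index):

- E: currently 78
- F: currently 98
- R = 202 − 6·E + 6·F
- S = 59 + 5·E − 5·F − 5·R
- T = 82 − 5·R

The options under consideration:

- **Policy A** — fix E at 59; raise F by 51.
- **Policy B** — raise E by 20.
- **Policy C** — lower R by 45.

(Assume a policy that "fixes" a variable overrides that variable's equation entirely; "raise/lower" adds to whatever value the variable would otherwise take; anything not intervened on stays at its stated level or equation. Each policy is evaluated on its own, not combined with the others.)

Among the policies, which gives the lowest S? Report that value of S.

Policy A (E := 59, F + 51):
  E = 59
  F = 98 + 51 = 149
  R = 202 − 6·59 + 6·149 = 742
  S = 59 + 5·59 − 5·149 − 5·742 = -4101
Policy B (E + 20):
  E = 78 + 20 = 98
  F = 98
  R = 202 − 6·98 + 6·98 = 202
  S = 59 + 5·98 − 5·98 − 5·202 = -951
Policy C (R − 45):
  E = 78
  F = 98
  R = 202 − 6·78 + 6·98 (−45 from intervention) = 277
  S = 59 + 5·78 − 5·98 − 5·277 = -1426
Comparing — Policy A: S=-4101, Policy B: S=-951, Policy C: S=-1426. Lowest is -4101 (Policy A).

-4101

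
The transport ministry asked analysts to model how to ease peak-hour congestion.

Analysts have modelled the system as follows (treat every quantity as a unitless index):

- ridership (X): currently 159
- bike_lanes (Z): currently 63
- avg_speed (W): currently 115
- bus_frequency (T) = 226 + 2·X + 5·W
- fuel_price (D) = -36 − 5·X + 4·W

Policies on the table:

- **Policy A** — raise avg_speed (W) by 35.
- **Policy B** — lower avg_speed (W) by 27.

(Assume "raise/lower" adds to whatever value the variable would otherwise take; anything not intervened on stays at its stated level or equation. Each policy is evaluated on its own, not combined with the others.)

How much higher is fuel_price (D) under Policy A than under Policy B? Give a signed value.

248

Policy A (W + 35):
  X = 159
  W = 115 + 35 = 150
  D = -36 − 5·159 + 4·150 = -231
Policy B (W − 27):
  X = 159
  W = 115 − 27 = 88
  D = -36 − 5·159 + 4·88 = -479
D: -231 − (-479) = 248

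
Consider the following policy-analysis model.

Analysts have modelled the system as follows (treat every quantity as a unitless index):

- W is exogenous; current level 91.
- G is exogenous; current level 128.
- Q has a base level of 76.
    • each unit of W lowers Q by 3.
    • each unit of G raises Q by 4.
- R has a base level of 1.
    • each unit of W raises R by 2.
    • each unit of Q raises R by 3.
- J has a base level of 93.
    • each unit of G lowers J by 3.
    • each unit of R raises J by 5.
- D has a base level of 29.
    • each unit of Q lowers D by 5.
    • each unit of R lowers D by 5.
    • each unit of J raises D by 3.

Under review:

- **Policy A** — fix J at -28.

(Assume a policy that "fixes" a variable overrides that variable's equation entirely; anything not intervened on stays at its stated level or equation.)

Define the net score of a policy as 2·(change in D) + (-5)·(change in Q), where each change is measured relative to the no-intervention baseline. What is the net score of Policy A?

-32262

Baseline:
  W = 91
  G = 128
  Q = 76 − 3·91 + 4·128 = 315
  R = 1 + 2·91 + 3·315 = 1128
  J = 93 − 3·128 + 5·1128 = 5349
  D = 29 − 5·315 − 5·1128 + 3·5349 = 8861
Policy A (J := -28):
  W = 91
  G = 128
  Q = 76 − 3·91 + 4·128 = 315
  R = 1 + 2·91 + 3·315 = 1128
  J = -28
  D = 29 − 5·315 − 5·1128 + 3·(-28) = -7270
ΔD = -7270 − 8861 = -16131; ΔQ = 315 − 315 = 0
Score = 2·(-16131) + (-5)·0 = -32262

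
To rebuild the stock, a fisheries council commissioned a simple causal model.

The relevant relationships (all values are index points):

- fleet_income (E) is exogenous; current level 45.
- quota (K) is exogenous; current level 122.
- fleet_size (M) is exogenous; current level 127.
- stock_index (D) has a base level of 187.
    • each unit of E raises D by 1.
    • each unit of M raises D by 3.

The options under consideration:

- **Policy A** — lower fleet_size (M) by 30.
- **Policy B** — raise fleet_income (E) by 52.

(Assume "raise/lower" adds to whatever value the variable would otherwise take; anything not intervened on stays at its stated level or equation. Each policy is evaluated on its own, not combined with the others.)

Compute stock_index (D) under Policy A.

523

Policy A (M − 30):
  E = 45
  M = 127 − 30 = 97
  D = 187 + 45 + 3·97 = 523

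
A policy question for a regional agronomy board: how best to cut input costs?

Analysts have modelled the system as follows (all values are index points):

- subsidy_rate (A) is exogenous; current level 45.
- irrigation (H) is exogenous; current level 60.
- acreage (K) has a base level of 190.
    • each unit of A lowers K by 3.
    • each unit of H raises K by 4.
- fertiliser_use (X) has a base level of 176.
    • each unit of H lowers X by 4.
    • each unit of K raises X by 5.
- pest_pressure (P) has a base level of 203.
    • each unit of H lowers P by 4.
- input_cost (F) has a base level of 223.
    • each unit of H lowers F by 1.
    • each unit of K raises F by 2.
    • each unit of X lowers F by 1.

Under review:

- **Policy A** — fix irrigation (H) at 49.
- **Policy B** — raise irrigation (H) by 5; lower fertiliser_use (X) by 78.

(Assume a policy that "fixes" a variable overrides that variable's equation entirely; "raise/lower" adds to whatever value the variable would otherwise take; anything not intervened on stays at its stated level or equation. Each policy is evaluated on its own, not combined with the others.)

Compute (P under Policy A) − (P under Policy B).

Policy A (H := 49):
  H = 49
  P = 203 − 4·49 = 7
Policy B (H + 5, X − 78):
  H = 60 + 5 = 65
  P = 203 − 4·65 = -57
P: 7 − (-57) = 64

64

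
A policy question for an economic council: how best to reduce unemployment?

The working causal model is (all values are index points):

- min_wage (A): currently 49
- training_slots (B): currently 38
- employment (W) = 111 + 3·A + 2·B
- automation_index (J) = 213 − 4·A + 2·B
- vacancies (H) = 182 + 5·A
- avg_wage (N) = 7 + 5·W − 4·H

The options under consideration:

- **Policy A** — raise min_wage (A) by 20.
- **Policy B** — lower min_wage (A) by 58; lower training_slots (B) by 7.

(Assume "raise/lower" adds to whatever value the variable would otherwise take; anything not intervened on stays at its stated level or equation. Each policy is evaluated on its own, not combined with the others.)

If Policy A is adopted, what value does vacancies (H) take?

527

Policy A (A + 20):
  A = 49 + 20 = 69
  H = 182 + 5·69 = 527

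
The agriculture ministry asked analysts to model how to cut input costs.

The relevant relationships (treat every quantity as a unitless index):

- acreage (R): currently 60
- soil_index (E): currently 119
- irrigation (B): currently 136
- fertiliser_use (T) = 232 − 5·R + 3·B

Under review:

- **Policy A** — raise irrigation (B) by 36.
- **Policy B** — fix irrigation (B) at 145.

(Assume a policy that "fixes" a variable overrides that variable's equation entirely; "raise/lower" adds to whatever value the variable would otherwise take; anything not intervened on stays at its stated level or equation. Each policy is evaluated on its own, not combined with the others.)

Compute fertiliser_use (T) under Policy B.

Policy B (B := 145):
  R = 60
  B = 145
  T = 232 − 5·60 + 3·145 = 367

367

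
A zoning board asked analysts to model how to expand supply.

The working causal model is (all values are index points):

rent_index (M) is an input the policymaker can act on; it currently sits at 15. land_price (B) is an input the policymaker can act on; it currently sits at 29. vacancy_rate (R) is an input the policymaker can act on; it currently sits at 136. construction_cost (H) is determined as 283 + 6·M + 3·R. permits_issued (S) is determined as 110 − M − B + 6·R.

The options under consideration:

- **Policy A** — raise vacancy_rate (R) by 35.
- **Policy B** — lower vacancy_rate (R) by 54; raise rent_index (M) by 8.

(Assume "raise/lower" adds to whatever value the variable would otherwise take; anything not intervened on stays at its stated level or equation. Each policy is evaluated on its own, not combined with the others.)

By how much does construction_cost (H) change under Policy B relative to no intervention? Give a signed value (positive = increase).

Baseline:
  M = 15
  R = 136
  H = 283 + 6·15 + 3·136 = 781
Policy B (R − 54, M + 8):
  M = 15 + 8 = 23
  R = 136 − 54 = 82
  H = 283 + 6·23 + 3·82 = 667
Change in H: 667 − 781 = -114

-114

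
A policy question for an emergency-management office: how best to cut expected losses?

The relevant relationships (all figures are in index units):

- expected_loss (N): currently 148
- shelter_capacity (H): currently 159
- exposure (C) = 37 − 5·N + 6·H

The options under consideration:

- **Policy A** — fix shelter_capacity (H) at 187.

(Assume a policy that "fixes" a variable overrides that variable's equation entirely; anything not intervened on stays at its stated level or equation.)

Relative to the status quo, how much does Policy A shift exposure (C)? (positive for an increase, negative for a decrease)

Baseline:
  N = 148
  H = 159
  C = 37 − 5·148 + 6·159 = 251
Policy A (H := 187):
  N = 148
  H = 187
  C = 37 − 5·148 + 6·187 = 419
Change in C: 419 − 251 = 168

168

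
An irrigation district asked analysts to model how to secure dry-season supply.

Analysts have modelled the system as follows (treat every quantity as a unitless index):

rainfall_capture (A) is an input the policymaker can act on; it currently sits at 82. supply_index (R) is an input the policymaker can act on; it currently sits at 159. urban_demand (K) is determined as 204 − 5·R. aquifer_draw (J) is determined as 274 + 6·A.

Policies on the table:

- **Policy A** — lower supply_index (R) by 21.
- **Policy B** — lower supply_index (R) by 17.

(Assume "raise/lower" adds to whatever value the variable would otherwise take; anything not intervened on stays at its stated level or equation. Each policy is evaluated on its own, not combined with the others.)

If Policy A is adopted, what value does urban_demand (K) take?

Policy A (R − 21):
  R = 159 − 21 = 138
  K = 204 − 5·138 = -486

-486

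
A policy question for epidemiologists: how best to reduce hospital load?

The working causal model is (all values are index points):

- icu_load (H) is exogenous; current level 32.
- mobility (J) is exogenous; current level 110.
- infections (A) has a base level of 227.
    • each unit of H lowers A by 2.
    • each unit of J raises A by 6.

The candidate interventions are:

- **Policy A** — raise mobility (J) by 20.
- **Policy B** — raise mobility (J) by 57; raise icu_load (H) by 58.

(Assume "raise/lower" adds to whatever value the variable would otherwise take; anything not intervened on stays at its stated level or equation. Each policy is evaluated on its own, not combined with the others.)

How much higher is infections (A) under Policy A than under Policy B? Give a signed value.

-106

Policy A (J + 20):
  H = 32
  J = 110 + 20 = 130
  A = 227 − 2·32 + 6·130 = 943
Policy B (J + 57, H + 58):
  H = 32 + 58 = 90
  J = 110 + 57 = 167
  A = 227 − 2·90 + 6·167 = 1049
A: 943 − 1049 = -106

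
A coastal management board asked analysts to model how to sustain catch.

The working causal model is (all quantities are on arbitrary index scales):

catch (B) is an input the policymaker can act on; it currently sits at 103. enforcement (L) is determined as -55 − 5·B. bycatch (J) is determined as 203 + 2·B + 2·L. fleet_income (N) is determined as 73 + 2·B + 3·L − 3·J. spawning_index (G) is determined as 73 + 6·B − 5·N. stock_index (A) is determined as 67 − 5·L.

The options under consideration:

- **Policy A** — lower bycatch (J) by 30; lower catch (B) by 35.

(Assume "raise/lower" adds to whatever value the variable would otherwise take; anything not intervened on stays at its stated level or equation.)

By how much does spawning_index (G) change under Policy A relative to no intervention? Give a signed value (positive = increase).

1265

Baseline:
  B = 103
  L = -55 − 5·103 = -570
  J = 203 + 2·103 + 2·(-570) = -731
  N = 73 + 2·103 + 3·(-570) − 3·(-731) = 762
  G = 73 + 6·103 − 5·762 = -3119
Policy A (J − 30, B − 35):
  B = 103 − 35 = 68
  L = -55 − 5·68 = -395
  J = 203 + 2·68 + 2·(-395) (−30 from intervention) = -481
  N = 73 + 2·68 + 3·(-395) − 3·(-481) = 467
  G = 73 + 6·68 − 5·467 = -1854
Change in G: -1854 − (-3119) = 1265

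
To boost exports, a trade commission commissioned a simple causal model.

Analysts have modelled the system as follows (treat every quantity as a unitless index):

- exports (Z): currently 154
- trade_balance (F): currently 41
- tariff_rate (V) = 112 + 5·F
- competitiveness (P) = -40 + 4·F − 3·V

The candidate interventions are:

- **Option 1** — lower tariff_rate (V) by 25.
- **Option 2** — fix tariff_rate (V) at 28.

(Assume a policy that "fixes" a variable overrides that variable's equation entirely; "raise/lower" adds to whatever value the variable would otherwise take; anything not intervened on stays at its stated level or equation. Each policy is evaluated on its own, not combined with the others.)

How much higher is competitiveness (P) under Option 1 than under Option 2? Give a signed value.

Option 1 (V − 25):
  F = 41
  V = 112 + 5·41 (−25 from intervention) = 292
  P = -40 + 4·41 − 3·292 = -752
Option 2 (V := 28):
  F = 41
  V = 28
  P = -40 + 4·41 − 3·28 = 40
P: -752 − 40 = -792

-792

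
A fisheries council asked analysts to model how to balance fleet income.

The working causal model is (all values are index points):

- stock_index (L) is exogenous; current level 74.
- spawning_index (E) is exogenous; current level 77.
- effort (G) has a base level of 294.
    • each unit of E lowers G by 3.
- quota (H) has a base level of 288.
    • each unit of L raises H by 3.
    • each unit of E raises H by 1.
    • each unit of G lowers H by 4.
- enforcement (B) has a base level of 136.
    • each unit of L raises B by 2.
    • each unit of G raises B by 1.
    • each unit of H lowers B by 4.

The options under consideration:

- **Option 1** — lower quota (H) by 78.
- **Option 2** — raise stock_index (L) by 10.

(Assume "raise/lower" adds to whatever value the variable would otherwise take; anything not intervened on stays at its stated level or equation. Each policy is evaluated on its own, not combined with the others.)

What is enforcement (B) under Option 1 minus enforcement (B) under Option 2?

412

Option 1 (H − 78):
  L = 74
  E = 77
  G = 294 − 3·77 = 63
  H = 288 + 3·74 + 77 − 4·63 (−78 from intervention) = 257
  B = 136 + 2·74 + 63 − 4·257 = -681
Option 2 (L + 10):
  L = 74 + 10 = 84
  E = 77
  G = 294 − 3·77 = 63
  H = 288 + 3·84 + 77 − 4·63 = 365
  B = 136 + 2·84 + 63 − 4·365 = -1093
B: -681 − (-1093) = 412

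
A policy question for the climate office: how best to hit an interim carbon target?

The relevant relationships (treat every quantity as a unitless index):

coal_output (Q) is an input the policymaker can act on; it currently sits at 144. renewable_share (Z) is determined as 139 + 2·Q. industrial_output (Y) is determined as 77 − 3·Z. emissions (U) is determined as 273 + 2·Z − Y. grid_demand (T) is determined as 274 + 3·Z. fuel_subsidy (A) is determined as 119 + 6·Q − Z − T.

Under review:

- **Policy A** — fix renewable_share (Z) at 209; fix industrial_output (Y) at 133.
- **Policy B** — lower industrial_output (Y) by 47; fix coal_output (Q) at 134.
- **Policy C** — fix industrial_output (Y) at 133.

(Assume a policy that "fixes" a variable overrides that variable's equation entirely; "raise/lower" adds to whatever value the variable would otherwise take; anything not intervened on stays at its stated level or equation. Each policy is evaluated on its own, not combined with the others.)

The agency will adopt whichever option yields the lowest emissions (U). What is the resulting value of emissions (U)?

Policy A (Z := 209, Y := 133):
  Q = 144
  Z = 209
  Y = 133
  U = 273 + 2·209 − 133 = 558
Policy B (Y − 47, Q := 134):
  Q = 134
  Z = 139 + 2·134 = 407
  Y = 77 − 3·407 (−47 from intervention) = -1191
  U = 273 + 2·407 − (-1191) = 2278
Policy C (Y := 133):
  Q = 144
  Z = 139 + 2·144 = 427
  Y = 133
  U = 273 + 2·427 − 133 = 994
Comparing — Policy A: U=558, Policy B: U=2278, Policy C: U=994. Lowest is 558 (Policy A).

558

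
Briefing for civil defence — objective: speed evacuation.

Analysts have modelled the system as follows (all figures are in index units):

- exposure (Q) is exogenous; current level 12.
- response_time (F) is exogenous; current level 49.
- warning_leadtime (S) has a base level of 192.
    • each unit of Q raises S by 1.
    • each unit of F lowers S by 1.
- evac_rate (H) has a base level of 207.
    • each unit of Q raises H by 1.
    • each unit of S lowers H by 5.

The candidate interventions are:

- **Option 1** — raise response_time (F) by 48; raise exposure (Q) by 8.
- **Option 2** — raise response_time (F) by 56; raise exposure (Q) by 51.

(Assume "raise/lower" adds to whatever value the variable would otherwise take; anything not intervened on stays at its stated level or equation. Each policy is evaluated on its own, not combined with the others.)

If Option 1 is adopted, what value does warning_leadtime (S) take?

Option 1 (F + 48, Q + 8):
  Q = 12 + 8 = 20
  F = 49 + 48 = 97
  S = 192 + 20 − 97 = 115

115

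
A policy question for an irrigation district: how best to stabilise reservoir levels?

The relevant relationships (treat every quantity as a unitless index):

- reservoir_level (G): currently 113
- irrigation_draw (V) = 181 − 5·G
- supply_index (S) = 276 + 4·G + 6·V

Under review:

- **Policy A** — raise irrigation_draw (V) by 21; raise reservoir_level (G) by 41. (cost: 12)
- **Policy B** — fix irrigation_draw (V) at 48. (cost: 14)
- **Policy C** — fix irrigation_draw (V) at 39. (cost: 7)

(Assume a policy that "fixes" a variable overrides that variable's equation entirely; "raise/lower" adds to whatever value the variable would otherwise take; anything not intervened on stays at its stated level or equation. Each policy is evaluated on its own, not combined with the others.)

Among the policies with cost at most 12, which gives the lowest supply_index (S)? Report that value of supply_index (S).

Policy A (V + 21, G + 41):
  G = 113 + 41 = 154
  V = 181 − 5·154 (+21 from intervention) = -568
  S = 276 + 4·154 + 6·(-568) = -2516
Policy C (V := 39):
  G = 113
  V = 39
  S = 276 + 4·113 + 6·39 = 962
Comparing — Policy A: S=-2516, Policy C: S=962. Lowest is -2516 (Policy A).

-2516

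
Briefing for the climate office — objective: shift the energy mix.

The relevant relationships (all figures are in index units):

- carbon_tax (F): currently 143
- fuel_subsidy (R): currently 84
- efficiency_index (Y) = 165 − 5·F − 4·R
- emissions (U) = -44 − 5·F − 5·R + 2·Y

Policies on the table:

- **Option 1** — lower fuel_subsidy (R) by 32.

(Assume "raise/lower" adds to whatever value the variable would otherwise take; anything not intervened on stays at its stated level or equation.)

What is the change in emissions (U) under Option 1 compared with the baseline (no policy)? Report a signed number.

416

Baseline:
  F = 143
  R = 84
  Y = 165 − 5·143 − 4·84 = -886
  U = -44 − 5·143 − 5·84 + 2·(-886) = -2951
Option 1 (R − 32):
  F = 143
  R = 84 − 32 = 52
  Y = 165 − 5·143 − 4·52 = -758
  U = -44 − 5·143 − 5·52 + 2·(-758) = -2535
Change in U: -2535 − (-2951) = 416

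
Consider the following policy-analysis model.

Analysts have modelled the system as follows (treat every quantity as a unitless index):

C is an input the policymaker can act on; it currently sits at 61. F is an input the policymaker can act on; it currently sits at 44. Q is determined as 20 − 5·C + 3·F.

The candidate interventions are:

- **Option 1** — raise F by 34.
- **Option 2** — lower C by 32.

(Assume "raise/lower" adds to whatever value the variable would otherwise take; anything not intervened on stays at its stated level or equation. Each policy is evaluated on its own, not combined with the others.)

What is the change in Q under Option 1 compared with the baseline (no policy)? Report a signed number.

102

Baseline:
  C = 61
  F = 44
  Q = 20 − 5·61 + 3·44 = -153
Option 1 (F + 34):
  C = 61
  F = 44 + 34 = 78
  Q = 20 − 5·61 + 3·78 = -51
Change in Q: -51 − (-153) = 102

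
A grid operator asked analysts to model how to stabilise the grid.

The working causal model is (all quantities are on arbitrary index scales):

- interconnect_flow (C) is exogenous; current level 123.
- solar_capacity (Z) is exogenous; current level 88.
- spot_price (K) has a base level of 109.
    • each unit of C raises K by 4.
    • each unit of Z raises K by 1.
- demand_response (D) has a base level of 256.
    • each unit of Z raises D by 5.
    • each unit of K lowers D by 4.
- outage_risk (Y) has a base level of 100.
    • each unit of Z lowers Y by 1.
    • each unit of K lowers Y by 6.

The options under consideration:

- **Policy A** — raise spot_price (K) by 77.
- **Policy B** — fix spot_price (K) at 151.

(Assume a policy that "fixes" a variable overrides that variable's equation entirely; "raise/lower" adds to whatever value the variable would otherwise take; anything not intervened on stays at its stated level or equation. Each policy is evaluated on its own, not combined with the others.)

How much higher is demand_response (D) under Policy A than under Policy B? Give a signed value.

Policy A (K + 77):
  C = 123
  Z = 88
  K = 109 + 4·123 + 88 (+77 from intervention) = 766
  D = 256 + 5·88 − 4·766 = -2368
Policy B (K := 151):
  C = 123
  Z = 88
  K = 151
  D = 256 + 5·88 − 4·151 = 92
D: -2368 − 92 = -2460

-2460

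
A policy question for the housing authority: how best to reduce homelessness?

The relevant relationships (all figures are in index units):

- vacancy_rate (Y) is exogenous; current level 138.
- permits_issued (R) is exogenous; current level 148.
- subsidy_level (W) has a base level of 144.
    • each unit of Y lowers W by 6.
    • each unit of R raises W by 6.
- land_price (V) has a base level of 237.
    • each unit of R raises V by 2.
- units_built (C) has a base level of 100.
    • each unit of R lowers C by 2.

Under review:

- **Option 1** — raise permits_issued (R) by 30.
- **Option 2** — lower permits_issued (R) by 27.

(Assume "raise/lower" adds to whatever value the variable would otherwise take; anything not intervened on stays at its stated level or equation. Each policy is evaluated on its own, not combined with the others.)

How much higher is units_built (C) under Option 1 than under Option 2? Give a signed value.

-114

Option 1 (R + 30):
  R = 148 + 30 = 178
  C = 100 − 2·178 = -256
Option 2 (R − 27):
  R = 148 − 27 = 121
  C = 100 − 2·121 = -142
C: -256 − (-142) = -114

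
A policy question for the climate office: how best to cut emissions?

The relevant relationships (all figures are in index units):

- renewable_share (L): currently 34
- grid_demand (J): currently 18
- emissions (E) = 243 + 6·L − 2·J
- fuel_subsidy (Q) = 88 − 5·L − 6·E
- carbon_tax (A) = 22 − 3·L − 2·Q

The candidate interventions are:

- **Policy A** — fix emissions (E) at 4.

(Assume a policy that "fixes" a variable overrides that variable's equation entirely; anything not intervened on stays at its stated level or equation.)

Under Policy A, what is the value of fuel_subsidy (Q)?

Policy A (E := 4):
  L = 34
  J = 18
  E = 4
  Q = 88 − 5·34 − 6·4 = -106

-106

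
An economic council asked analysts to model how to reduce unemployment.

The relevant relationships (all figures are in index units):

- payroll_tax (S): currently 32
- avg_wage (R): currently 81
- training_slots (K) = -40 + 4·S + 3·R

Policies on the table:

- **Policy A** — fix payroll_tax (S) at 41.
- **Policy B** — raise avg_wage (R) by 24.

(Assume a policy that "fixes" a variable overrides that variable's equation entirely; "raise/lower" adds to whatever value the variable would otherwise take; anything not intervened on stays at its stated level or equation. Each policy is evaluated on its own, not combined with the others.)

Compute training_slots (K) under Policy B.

403

Policy B (R + 24):
  S = 32
  R = 81 + 24 = 105
  K = -40 + 4·32 + 3·105 = 403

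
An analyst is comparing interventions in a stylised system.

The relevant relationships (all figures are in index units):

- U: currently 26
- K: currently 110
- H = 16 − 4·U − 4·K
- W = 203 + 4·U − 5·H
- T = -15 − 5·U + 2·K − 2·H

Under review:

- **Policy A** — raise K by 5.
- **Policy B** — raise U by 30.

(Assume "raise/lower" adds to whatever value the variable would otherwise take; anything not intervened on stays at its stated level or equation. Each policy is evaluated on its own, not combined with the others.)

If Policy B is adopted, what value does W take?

3667

Policy B (U + 30):
  U = 26 + 30 = 56
  K = 110
  H = 16 − 4·56 − 4·110 = -648
  W = 203 + 4·56 − 5·(-648) = 3667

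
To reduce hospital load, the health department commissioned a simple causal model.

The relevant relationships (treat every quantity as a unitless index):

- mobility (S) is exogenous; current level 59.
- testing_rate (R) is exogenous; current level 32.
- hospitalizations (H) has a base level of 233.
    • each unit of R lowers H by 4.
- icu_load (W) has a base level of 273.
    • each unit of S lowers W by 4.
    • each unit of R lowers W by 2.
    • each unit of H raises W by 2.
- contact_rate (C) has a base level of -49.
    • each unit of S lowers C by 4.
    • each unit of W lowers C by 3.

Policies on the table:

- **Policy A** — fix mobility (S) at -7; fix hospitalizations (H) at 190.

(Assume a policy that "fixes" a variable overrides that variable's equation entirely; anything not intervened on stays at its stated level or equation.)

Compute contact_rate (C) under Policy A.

Policy A (S := -7, H := 190):
  S = -7
  R = 32
  H = 190
  W = 273 − 4·(-7) − 2·32 + 2·190 = 617
  C = -49 − 4·(-7) − 3·617 = -1872

-1872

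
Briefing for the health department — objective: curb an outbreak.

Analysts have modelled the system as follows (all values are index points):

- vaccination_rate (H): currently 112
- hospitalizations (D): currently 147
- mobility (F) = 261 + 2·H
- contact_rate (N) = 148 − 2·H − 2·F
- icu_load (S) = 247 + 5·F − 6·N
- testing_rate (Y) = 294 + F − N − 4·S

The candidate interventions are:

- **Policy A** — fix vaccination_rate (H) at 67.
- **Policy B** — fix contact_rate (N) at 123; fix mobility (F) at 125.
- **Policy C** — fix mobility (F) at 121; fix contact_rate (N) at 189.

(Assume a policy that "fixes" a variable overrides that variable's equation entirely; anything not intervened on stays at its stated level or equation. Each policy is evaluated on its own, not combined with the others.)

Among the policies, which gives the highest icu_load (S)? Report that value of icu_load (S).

Policy A (H := 67):
  H = 67
  F = 261 + 2·67 = 395
  N = 148 − 2·67 − 2·395 = -776
  S = 247 + 5·395 − 6·(-776) = 6878
Policy B (N := 123, F := 125):
  H = 112
  F = 125
  N = 123
  S = 247 + 5·125 − 6·123 = 134
Policy C (F := 121, N := 189):
  H = 112
  F = 121
  N = 189
  S = 247 + 5·121 − 6·189 = -282
Comparing — Policy A: S=6878, Policy B: S=134, Policy C: S=-282. Highest is 6878 (Policy A).

6878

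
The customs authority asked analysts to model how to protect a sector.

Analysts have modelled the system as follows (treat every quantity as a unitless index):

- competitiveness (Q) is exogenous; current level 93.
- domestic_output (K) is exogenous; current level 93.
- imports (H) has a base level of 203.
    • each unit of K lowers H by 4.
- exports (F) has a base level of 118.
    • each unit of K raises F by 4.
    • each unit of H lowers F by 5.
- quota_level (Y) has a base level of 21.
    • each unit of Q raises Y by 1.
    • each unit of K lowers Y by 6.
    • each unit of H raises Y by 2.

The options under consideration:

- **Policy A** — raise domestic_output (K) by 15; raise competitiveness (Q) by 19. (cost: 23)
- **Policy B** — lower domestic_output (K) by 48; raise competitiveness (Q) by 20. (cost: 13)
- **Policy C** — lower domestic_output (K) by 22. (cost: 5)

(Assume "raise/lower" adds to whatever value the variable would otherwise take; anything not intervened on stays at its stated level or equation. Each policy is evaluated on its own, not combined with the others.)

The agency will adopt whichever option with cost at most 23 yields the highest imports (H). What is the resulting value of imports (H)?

23

Policy A (K + 15, Q + 19):
  K = 93 + 15 = 108
  H = 203 − 4·108 = -229
Policy B (K − 48, Q + 20):
  K = 93 − 48 = 45
  H = 203 − 4·45 = 23
Policy C (K − 22):
  K = 93 − 22 = 71
  H = 203 − 4·71 = -81
Comparing — Policy A: H=-229, Policy B: H=23, Policy C: H=-81. Highest is 23 (Policy B).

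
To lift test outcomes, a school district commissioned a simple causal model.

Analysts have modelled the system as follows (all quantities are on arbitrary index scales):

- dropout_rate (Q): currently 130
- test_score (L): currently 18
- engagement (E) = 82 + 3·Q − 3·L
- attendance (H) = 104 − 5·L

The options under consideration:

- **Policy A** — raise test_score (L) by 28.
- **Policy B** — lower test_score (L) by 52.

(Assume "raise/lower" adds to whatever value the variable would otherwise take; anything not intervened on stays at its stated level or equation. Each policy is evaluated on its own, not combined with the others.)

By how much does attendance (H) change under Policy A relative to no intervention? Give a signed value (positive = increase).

Baseline:
  L = 18
  H = 104 − 5·18 = 14
Policy A (L + 28):
  L = 18 + 28 = 46
  H = 104 − 5·46 = -126
Change in H: -126 − 14 = -140

-140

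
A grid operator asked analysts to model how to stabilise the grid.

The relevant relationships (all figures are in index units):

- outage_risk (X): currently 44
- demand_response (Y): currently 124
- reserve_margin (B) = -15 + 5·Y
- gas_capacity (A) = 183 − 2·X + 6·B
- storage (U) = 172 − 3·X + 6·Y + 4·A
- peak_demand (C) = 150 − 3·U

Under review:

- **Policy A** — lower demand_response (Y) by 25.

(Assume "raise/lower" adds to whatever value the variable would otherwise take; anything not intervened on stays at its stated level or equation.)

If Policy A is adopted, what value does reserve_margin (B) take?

Policy A (Y − 25):
  Y = 124 − 25 = 99
  B = -15 + 5·99 = 480

480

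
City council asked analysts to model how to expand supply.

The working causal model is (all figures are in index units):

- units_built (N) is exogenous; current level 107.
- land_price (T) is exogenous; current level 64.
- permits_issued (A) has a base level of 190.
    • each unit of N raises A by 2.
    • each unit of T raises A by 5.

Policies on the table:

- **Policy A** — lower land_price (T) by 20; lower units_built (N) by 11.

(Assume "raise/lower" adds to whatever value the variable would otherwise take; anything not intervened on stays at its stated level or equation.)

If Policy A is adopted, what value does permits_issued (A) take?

602

Policy A (T − 20, N − 11):
  N = 107 − 11 = 96
  T = 64 − 20 = 44
  A = 190 + 2·96 + 5·44 = 602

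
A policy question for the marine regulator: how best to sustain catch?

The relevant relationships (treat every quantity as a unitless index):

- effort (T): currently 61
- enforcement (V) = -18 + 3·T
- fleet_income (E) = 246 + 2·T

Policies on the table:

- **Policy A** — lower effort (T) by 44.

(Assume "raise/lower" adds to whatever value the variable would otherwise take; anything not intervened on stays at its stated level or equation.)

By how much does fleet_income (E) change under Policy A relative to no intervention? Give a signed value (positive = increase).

-88

Baseline:
  T = 61
  E = 246 + 2·61 = 368
Policy A (T − 44):
  T = 61 − 44 = 17
  E = 246 + 2·17 = 280
Change in E: 280 − 368 = -88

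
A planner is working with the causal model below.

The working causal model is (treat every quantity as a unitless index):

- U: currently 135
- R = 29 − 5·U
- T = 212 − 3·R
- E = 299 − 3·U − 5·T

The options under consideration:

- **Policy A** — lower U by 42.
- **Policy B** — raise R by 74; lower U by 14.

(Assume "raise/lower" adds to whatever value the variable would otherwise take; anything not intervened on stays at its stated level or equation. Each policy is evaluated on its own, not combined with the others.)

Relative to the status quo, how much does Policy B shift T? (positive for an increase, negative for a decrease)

Baseline:
  U = 135
  R = 29 − 5·135 = -646
  T = 212 − 3·(-646) = 2150
Policy B (R + 74, U − 14):
  U = 135 − 14 = 121
  R = 29 − 5·121 (+74 from intervention) = -502
  T = 212 − 3·(-502) = 1718
Change in T: 1718 − 2150 = -432

-432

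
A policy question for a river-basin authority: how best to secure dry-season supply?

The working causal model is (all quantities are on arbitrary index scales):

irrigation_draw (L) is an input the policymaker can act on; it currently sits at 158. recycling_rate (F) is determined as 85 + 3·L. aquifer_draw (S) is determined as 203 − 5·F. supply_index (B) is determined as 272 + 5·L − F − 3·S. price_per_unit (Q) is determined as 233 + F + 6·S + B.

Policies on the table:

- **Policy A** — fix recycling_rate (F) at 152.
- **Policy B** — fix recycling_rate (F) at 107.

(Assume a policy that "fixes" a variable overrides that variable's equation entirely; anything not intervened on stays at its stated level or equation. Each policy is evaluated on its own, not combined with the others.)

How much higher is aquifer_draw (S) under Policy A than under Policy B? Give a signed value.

Policy A (F := 152):
  L = 158
  F = 152
  S = 203 − 5·152 = -557
Policy B (F := 107):
  L = 158
  F = 107
  S = 203 − 5·107 = -332
S: -557 − (-332) = -225

-225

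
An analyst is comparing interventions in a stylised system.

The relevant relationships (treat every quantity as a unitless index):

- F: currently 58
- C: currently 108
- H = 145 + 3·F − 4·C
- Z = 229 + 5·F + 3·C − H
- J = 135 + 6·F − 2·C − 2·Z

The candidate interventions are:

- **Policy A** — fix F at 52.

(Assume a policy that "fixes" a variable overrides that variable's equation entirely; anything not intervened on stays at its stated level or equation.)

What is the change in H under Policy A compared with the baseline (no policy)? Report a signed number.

Baseline:
  F = 58
  C = 108
  H = 145 + 3·58 − 4·108 = -113
Policy A (F := 52):
  F = 52
  C = 108
  H = 145 + 3·52 − 4·108 = -131
Change in H: -131 − (-113) = -18

-18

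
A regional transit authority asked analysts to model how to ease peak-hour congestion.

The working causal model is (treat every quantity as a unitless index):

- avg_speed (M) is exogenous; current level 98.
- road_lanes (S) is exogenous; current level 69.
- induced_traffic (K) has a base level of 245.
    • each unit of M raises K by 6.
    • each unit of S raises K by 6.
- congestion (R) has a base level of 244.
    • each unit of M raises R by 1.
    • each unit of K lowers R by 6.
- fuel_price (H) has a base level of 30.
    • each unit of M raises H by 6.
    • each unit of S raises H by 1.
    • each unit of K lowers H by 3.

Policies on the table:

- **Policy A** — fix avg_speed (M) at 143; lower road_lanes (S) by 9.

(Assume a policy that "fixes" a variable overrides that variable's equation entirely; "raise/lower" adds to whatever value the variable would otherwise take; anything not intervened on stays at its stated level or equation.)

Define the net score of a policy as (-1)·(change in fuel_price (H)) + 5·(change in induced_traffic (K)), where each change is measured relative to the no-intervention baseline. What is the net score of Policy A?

Baseline:
  M = 98
  S = 69
  K = 245 + 6·98 + 6·69 = 1247
  H = 30 + 6·98 + 69 − 3·1247 = -3054
Policy A (M := 143, S − 9):
  M = 143
  S = 69 − 9 = 60
  K = 245 + 6·143 + 6·60 = 1463
  H = 30 + 6·143 + 60 − 3·1463 = -3441
ΔH = -3441 − (-3054) = -387; ΔK = 1463 − 1247 = 216
Score = (-1)·(-387) + 5·216 = 1467

1467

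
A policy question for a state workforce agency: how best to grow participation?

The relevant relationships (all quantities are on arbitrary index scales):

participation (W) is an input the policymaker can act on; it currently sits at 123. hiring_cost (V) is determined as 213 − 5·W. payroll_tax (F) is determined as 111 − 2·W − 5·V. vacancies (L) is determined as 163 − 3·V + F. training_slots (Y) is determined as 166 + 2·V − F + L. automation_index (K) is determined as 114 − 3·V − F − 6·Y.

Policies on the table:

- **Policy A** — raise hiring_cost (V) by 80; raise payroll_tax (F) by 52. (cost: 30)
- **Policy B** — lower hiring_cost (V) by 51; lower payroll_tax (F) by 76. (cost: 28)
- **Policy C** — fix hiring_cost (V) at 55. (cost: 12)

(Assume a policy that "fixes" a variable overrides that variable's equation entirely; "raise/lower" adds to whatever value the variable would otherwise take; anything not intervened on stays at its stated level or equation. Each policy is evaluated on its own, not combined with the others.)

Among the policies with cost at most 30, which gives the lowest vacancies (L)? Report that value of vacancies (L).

-412

Policy A (V + 80, F + 52):
  W = 123
  V = 213 − 5·123 (+80 from intervention) = -322
  F = 111 − 2·123 − 5·(-322) (+52 from intervention) = 1527
  L = 163 − 3·(-322) + 1527 = 2656
Policy B (V − 51, F − 76):
  W = 123
  V = 213 − 5·123 (−51 from intervention) = -453
  F = 111 − 2·123 − 5·(-453) (−76 from intervention) = 2054
  L = 163 − 3·(-453) + 2054 = 3576
Policy C (V := 55):
  W = 123
  V = 55
  F = 111 − 2·123 − 5·55 = -410
  L = 163 − 3·55 + (-410) = -412
Comparing — Policy A: L=2656, Policy B: L=3576, Policy C: L=-412. Lowest is -412 (Policy C).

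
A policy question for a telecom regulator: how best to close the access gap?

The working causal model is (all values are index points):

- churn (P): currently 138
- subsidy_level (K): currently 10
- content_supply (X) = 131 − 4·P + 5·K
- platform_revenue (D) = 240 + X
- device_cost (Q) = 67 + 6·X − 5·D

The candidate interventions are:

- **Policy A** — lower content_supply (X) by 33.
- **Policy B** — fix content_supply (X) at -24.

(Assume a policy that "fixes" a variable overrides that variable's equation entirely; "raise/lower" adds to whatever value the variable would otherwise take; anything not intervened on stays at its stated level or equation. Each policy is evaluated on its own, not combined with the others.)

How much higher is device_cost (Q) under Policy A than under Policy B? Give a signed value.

Policy A (X − 33):
  P = 138
  K = 10
  X = 131 − 4·138 + 5·10 (−33 from intervention) = -404
  D = 240 + (-404) = -164
  Q = 67 + 6·(-404) − 5·(-164) = -1537
Policy B (X := -24):
  P = 138
  K = 10
  X = -24
  D = 240 + (-24) = 216
  Q = 67 + 6·(-24) − 5·216 = -1157
Q: -1537 − (-1157) = -380

-380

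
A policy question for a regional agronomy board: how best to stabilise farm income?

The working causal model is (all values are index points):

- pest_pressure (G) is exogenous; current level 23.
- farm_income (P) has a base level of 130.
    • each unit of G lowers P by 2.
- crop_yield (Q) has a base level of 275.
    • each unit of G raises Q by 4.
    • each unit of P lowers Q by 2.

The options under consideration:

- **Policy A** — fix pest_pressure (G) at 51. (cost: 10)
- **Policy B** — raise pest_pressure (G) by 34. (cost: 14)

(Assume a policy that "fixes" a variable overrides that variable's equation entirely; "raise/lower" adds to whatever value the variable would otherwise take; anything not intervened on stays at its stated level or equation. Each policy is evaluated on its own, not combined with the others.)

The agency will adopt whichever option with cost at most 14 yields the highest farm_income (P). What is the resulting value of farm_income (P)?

Policy A (G := 51):
  G = 51
  P = 130 − 2·51 = 28
Policy B (G + 34):
  G = 23 + 34 = 57
  P = 130 − 2·57 = 16
Comparing — Policy A: P=28, Policy B: P=16. Highest is 28 (Policy A).

28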